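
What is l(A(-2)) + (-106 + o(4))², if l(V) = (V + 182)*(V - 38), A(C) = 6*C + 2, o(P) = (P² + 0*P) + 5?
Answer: -1031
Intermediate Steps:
o(P) = 5 + P² (o(P) = (P² + 0) + 5 = P² + 5 = 5 + P²)
A(C) = 2 + 6*C
l(V) = (-38 + V)*(182 + V) (l(V) = (182 + V)*(-38 + V) = (-38 + V)*(182 + V))
l(A(-2)) + (-106 + o(4))² = (-6916 + (2 + 6*(-2))² + 144*(2 + 6*(-2))) + (-106 + (5 + 4²))² = (-6916 + (2 - 12)² + 144*(2 - 12)) + (-106 + (5 + 16))² = (-6916 + (-10)² + 144*(-10)) + (-106 + 21)² = (-6916 + 100 - 1440) + (-85)² = -8256 + 7225 = -1031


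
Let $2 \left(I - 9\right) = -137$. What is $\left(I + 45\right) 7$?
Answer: $- \frac{203}{2} \approx -101.5$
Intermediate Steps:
$I = - \frac{119}{2}$ ($I = 9 + \frac{1}{2} \left(-137\right) = 9 - \frac{137}{2} = - \frac{119}{2} \approx -59.5$)
$\left(I + 45\right) 7 = \left(- \frac{119}{2} + 45\right) 7 = \left(- \frac{29}{2}\right) 7 = - \frac{203}{2}$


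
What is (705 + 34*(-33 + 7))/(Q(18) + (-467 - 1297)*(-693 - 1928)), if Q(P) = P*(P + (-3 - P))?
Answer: -179/4623390 ≈ -3.8716e-5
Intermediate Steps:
Q(P) = -3*P (Q(P) = P*(-3) = -3*P)
(705 + 34*(-33 + 7))/(Q(18) + (-467 - 1297)*(-693 - 1928)) = (705 + 34*(-33 + 7))/(-3*18 + (-467 - 1297)*(-693 - 1928)) = (705 + 34*(-26))/(-54 - 1764*(-2621)) = (705 - 884)/(-54 + 4623444) = -179/4623390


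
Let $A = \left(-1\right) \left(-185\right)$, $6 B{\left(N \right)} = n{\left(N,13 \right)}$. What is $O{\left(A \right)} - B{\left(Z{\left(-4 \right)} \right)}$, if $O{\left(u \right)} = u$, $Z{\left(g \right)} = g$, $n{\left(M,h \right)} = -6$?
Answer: $186$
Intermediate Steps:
$B{\left(N \right)} = -1$ ($B{\left(N \right)} = \frac{1}{6} \left(-6\right) = -1$)
$A = 185$
$O{\left(A \right)} - B{\left(Z{\left(-4 \right)} \right)} = 185 - -1 = 185 + 1 = 186$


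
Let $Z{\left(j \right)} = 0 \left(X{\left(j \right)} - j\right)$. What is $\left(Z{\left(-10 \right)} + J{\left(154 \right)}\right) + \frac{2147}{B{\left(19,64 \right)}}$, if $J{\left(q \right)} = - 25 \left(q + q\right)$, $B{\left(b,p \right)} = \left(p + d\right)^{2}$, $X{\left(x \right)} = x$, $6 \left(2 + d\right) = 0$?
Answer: $- \frac{29596653}{3844} \approx -7699.4$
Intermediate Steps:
$d = -2$ ($d = -2 + \frac{1}{6} \cdot 0 = -2 + 0 = -2$)
$B{\left(b,p \right)} = \left(-2 + p\right)^{2}$ ($B{\left(b,p \right)} = \left(p - 2\right)^{2} = \left(-2 + p\right)^{2}$)
$J{\left(q \right)} = - 50 q$ ($J{\left(q \right)} = - 25 \cdot 2 q = - 50 q$)
$Z{\left(j \right)} = 0$ ($Z{\left(j \right)} = 0 \left(j - j\right) = 0 \cdot 0 = 0$)
$\left(Z{\left(-10 \right)} + J{\left(154 \right)}\right) + \frac{2147}{B{\left(19,64 \right)}} = \left(0 - 7700\right) + \frac{2147}{\left(-2 + 64\right)^{2}} = \left(0 - 7700\right) + \frac{2147}{62^{2}} = -7700 + \frac{2147}{3844} = - \frac{29596653}{3844}$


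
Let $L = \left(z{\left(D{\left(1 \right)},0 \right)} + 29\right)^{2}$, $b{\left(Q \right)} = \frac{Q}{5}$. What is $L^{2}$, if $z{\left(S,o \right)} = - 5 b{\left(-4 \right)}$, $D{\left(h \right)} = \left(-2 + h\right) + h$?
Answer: $1185921$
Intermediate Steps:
$b{\left(Q \right)} = \frac{Q}{5}$ ($b{\left(Q \right)} = Q \frac{1}{5} = \frac{Q}{5}$)
$D{\left(h \right)} = -2 + 2 h$
$z{\left(S,o \right)} = 4$ ($z{\left(S,o \right)} = - 5 \cdot \frac{1}{5} \left(-4\right) = \left(-5\right) \left(- \frac{4}{5}\right) = 4$)
$L = 1089$ ($L = \left(4 + 29\right)^{2} = 33^{2} = 1089$)
$L^{2} = 1089^{2} = 1185921$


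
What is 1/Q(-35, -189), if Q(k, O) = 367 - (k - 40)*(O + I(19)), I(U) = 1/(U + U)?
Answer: -38/524629 ≈ -7.2432e-5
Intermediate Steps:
I(U) = 1/(2*U)
Q(k, O) = 367 - (-40 + k)*(1/38 + O) (Q(k, O) = 367 - (k - 40)*(O + (1/2)/19) = 367 - (-40 + k)*(O + (1/2)*(1/19)) = 367 - (-40 + k)*(O + 1/38) = 367 - (-40 + k)*(1/38 + O))
1/Q(-35, -189) = 1/(6993/19 + 40*(-189) - 1/38*(-35) - 1*(-189)*(-35)) = 1/(6993/19 - 7560 + 35/38 - 6615) = 1/(-524629/38) = -38/524629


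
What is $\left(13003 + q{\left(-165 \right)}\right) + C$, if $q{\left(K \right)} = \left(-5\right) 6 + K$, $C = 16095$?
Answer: $28903$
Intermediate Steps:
$q{\left(K \right)} = -30 + K$
$\left(13003 + q{\left(-165 \right)}\right) + C = \left(13003 - 195\right) + 16095 = 12808 + 16095 = 28903$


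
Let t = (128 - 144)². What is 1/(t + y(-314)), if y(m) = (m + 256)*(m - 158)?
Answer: 1/27632 ≈ 3.6190e-5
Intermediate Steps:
t = 256 (t = (-16)² = 256)
y(m) = (-158 + m)*(256 + m) (y(m) = (256 + m)*(-158 + m) = (-158 + m)*(256 + m))
1/(t + y(-314)) = 1/(256 + (-40448 + (-314)² + 98*(-314))) = 1/(256 + (-40448 + 98596 - 30772)) = 1/(256 + 27376) = 1/27632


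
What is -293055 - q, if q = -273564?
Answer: -19491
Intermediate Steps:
-293055 - q = -293055 - 1*(-273564) = -293055 + 273564 = -19491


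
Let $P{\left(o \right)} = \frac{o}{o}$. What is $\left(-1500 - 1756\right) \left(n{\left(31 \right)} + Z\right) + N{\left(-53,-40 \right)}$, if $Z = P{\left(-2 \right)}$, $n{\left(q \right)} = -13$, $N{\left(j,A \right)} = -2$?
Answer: $39070$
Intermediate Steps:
$P{\left(o \right)} = 1$
$Z = 1$
$\left(-1500 - 1756\right) \left(n{\left(31 \right)} + Z\right) + N{\left(-53,-40 \right)} = \left(-1500 - 1756\right) \left(-13 + 1\right) - 2 = \left(-3256\right) \left(-12\right) - 2 = 39072 - 2 = 39070$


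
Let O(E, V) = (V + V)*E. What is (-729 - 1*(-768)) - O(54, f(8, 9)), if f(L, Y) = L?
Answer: -825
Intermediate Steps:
O(E, V) = 2*E*V (O(E, V) = (2*V)*E = 2*E*V)
(-729 - 1*(-768)) - O(54, f(8, 9)) = (-729 - 1*(-768)) - 2*54*8 = (-729 + 768) - 1*864 = 39 - 864 = -825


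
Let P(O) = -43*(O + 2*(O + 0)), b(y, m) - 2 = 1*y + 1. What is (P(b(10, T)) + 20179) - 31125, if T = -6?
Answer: -12623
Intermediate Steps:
b(y, m) = 3 + y (b(y, m) = 2 + (1*y + 1) = 2 + (y + 1) = 2 + (1 + y) = 3 + y)
P(O) = -129*O (P(O) = -43*(O + 2*O) = -129*O)
(P(b(10, T)) + 20179) - 31125 = (-129*(3 + 10) + 20179) - 31125 = (-129*13 + 20179) - 31125 = (-1677 + 20179) - 31125 = 18502 - 31125 = -12623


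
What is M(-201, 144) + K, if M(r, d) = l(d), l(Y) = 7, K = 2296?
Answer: 2303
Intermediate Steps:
M(r, d) = 7
M(-201, 144) + K = 7 + 2296 = 2303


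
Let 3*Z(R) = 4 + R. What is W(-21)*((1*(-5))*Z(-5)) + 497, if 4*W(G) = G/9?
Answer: 17857/36 ≈ 496.03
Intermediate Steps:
W(G) = G/36 (W(G) = (G/9)/4 = G/36)
Z(R) = 4/3 + R/3 (Z(R) = (4 + R)/3 = 4/3 + R/3)
W(-21)*((1*(-5))*Z(-5)) + 497 = ((1/36)*(-21))*((1*(-5))*(4/3 + (1/3)*(-5))) + 497 = -(-35)*(4/3 - 5/3)/12 + 497 = -(-35)*(-1)/(12*3) + 497 = -7/12*5/3 + 497 = -35/36 + 497 = 17857/36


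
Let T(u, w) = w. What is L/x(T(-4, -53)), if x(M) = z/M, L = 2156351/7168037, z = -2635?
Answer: 114286603/18887777495 ≈ 0.0060508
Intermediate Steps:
L = 2156351/7168037 (L = 2156351*(1/7168037) = 2156351/7168037 ≈ 0.30083)
x(M) = -2635/M
L/x(T(-4, -53)) = 2156351/(7168037*((-2635/(-53)))) = 2156351/(7168037*((-2635*(-1/53)))) = 2156351/(7168037*(2635/53)) = (2156351/7168037)*(53/2635) = 114286603/18887777495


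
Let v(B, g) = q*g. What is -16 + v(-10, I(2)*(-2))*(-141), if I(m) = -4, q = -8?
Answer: 9008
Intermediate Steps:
v(B, g) = -8*g
-16 + v(-10, I(2)*(-2))*(-141) = -16 - (-32)*(-2)*(-141) = -16 - 8*8*(-141) = -16 - 64*(-141) = -16 + 9024 = 9008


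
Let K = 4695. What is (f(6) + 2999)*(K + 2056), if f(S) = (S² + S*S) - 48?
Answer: 20408273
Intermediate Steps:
f(S) = -48 + 2*S² (f(S) = (S² + S²) - 48 = 2*S² - 48 = -48 + 2*S²)
(f(6) + 2999)*(K + 2056) = ((-48 + 2*6²) + 2999)*(4695 + 2056) = ((-48 + 2*36) + 2999)*6751 = ((-48 + 72) + 2999)*6751 = (24 + 2999)*6751 = 3023*6751 = 20408273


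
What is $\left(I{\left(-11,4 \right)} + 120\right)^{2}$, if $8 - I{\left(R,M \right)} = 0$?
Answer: $16384$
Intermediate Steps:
$I{\left(R,M \right)} = 8$ ($I{\left(R,M \right)} = 8 - 0 = 8 + 0 = 8$)
$\left(I{\left(-11,4 \right)} + 120\right)^{2} = \left(8 + 120\right)^{2} = 128^{2} = 16384$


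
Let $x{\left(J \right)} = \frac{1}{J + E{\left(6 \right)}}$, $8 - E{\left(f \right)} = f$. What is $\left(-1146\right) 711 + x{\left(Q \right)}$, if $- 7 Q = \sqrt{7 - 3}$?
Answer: $- \frac{9777665}{12} \approx -8.1481 \cdot 10^{5}$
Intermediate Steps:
$E{\left(f \right)} = 8 - f$
$Q = - \frac{2}{7}$ ($Q = - \frac{\sqrt{7 - 3}}{7} = - \frac{\sqrt{4}}{7} = \left(- \frac{1}{7}\right) 2 = - \frac{2}{7} \approx -0.28571$)
$x{\left(J \right)} = \frac{1}{2 + J}$ ($x{\left(J \right)} = \frac{1}{J + \left(8 - 6\right)} = \frac{1}{J + 2} = \frac{1}{2 + J}$)
$\left(-1146\right) 711 + x{\left(Q \right)} = \left(-1146\right) 711 + \frac{1}{2 - \frac{2}{7}} = -814806 + \frac{1}{\frac{12}{7}} = -814806 + \frac{7}{12} = - \frac{9777665}{12}$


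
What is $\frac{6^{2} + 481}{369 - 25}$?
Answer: $\frac{517}{344} \approx 1.5029$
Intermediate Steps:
$\frac{6^{2} + 481}{369 - 25} = \frac{36 + 481}{344} = 517 \cdot \frac{1}{344} = \frac{517}{344}$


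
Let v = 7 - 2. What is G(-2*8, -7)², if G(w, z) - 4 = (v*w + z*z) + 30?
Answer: 9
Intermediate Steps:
v = 5
G(w, z) = 34 + z² + 5*w (G(w, z) = 4 + ((5*w + z*z) + 30) = 4 + ((5*w + z²) + 30) = 4 + ((z² + 5*w) + 30) = 4 + (30 + z² + 5*w) = 34 + z² + 5*w)
G(-2*8, -7)² = (34 + (-7)² + 5*(-2*8))² = (34 + 49 + 5*(-16))² = (34 + 49 - 80)² = 3² = 9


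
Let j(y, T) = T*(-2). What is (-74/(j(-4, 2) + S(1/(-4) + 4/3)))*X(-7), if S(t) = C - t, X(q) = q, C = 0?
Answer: -6216/61 ≈ -101.90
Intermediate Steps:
j(y, T) = -2*T
S(t) = -t (S(t) = 0 - t = -t)
(-74/(j(-4, 2) + S(1/(-4) + 4/3)))*X(-7) = -74/(-2*2 - (1/(-4) + 4/3))*(-7) = -74/(-4 - (1*(-¼) + 4*(⅓)))*(-7) = -74/(-4 - (-¼ + 4/3))*(-7) = -74/(-4 - 1*13/12)*(-7) = -74/(-4 - 13/12)*(-7) = -74/(-61/12)*(-7) = -74*(-12/61)*(-7) = (888/61)*(-7) = -6216/61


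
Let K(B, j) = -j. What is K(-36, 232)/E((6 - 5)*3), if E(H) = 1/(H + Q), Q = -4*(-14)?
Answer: -13688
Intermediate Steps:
Q = 56
E(H) = 1/(56 + H) (E(H) = 1/(H + 56) = 1/(56 + H))
K(-36, 232)/E((6 - 5)*3) = (-1*232)/(1/(56 + (6 - 5)*3)) = -232/(1/(56 + 1*3)) = -232/(1/(56 + 3)) = -232/(1/59) = -232/1/59 = -232*59 = -13688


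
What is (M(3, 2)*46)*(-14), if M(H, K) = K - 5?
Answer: 1932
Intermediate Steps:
M(H, K) = -5 + K
(M(3, 2)*46)*(-14) = ((-5 + 2)*46)*(-14) = -3*46*(-14) = -138*(-14) = 1932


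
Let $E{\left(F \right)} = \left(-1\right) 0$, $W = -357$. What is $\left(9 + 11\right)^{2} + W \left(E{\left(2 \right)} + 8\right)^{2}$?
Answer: $-22448$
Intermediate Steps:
$E{\left(F \right)} = 0$
$\left(9 + 11\right)^{2} + W \left(E{\left(2 \right)} + 8\right)^{2} = \left(9 + 11\right)^{2} - 357 \left(0 + 8\right)^{2} = 20^{2} - 357 \cdot 8^{2} = 400 - 22848 = -22448$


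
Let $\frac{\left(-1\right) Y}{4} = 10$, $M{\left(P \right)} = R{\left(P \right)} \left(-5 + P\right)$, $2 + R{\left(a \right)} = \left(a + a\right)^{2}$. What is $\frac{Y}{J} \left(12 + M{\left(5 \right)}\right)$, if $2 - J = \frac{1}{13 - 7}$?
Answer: $- \frac{2880}{11} \approx -261.82$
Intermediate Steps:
$R{\left(a \right)} = -2 + 4 a^{2}$ ($R{\left(a \right)} = -2 + \left(a + a\right)^{2} = -2 + \left(2 a\right)^{2} = -2 + 4 a^{2}$)
$M{\left(P \right)} = \left(-5 + P\right) \left(-2 + 4 P^{2}\right)$ ($M{\left(P \right)} = \left(-2 + 4 P^{2}\right) \left(-5 + P\right) = \left(-5 + P\right) \left(-2 + 4 P^{2}\right)$)
$Y = -40$ ($Y = \left(-4\right) 10 = -40$)
$J = \frac{11}{6}$ ($J = 2 - \frac{1}{13 - 7} = 2 - \frac{1}{6} = \frac{11}{6} \approx 1.8333$)
$\frac{Y}{J} \left(12 + M{\left(5 \right)}\right) = - \frac{40}{\frac{11}{6}} \left(12 + 2 \left(-1 + 2 \cdot 5^{2}\right) \left(-5 + 5\right)\right) = \left(-40\right) \frac{6}{11} \left(12 + 2 \left(-1 + 2 \cdot 25\right) 0\right) = - \frac{240 \left(12 + 2 \left(-1 + 50\right) 0\right)}{11} = - \frac{240 \left(12 + 2 \cdot 49 \cdot 0\right)}{11} = - \frac{240 \left(12 + 0\right)}{11} = \left(- \frac{240}{11}\right) 12 = - \frac{2880}{11}$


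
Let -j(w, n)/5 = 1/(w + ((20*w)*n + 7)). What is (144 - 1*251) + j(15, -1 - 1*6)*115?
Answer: -221771/2078 ≈ -106.72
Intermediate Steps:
j(w, n) = -5/(7 + w + 20*n*w) (j(w, n) = -5/(w + ((20*w)*n + 7)) = -5/(w + (20*n*w + 7)) = -5/(w + (7 + 20*n*w)) = -5/(7 + w + 20*n*w))
(144 - 1*251) + j(15, -1 - 1*6)*115 = (144 - 1*251) - 5/(7 + 15 + 20*(-1 - 1*6)*15)*115 = (144 - 251) - 5/(7 + 15 + 20*(-1 - 6)*15)*115 = -107 - 5/(7 + 15 + 20*(-7)*15)*115 = -107 - 5/(7 + 15 - 2100)*115 = -107 - 5/(-2078)*115 = -107 - 5*(-1/2078)*115 = -107 + (5/2078)*115 = -107 + 575/2078 = -221771/2078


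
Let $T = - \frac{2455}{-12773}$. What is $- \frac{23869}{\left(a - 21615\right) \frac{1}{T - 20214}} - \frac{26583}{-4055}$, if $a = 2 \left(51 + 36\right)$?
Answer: $- \frac{24982712398781146}{1110526196115} \approx -22496.0$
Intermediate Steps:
$a = 174$ ($a = 2 \cdot 87 = 174$)
$T = \frac{2455}{12773}$ ($T = \left(-2455\right) \left(- \frac{1}{12773}\right) = \frac{2455}{12773} \approx 0.1922$)
$- \frac{23869}{\left(a - 21615\right) \frac{1}{T - 20214}} - \frac{26583}{-4055} = - \frac{23869}{\left(174 - 21615\right) \frac{1}{\frac{2455}{12773} - 20214}} - \frac{26583}{-4055} = - \frac{23869}{\left(-21441\right) \frac{1}{- \frac{258190967}{12773}}} - - \frac{26583}{4055} = - \frac{23869}{\left(-21441\right) \left(- \frac{12773}{258190967}\right)} + \frac{26583}{4055} = - \frac{23869}{\frac{273865893}{258190967}} + \frac{26583}{4055} = \left(-23869\right) \frac{258190967}{273865893} + \frac{26583}{4055} = - \frac{6162760191323}{273865893} + \frac{26583}{4055} = - \frac{24982712398781146}{1110526196115}$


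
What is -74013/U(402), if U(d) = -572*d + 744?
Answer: 24671/76400 ≈ 0.32292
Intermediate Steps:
U(d) = 744 - 572*d
-74013/U(402) = -74013/(744 - 572*402) = -74013/(744 - 229944) = -74013/(-229200) = -74013*(-1/229200) = 24671/76400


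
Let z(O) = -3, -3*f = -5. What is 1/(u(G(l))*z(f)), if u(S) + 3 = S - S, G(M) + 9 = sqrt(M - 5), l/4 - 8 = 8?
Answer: 1/9 ≈ 0.11111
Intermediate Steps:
f = 5/3 (f = -1/3*(-5) = 5/3 ≈ 1.6667)
l = 64 (l = 32 + 4*8 = 32 + 32 = 64)
G(M) = -9 + sqrt(-5 + M) (G(M) = -9 + sqrt(M - 5) = -9 + sqrt(-5 + M))
u(S) = -3 (u(S) = -3 + (S - S) = -3 + 0 = -3)
1/(u(G(l))*z(f)) = 1/(-3*(-3)) = 1/9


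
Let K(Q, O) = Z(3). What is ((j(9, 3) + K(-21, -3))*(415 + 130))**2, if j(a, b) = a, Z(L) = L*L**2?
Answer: 384944400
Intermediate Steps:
Z(L) = L**3
K(Q, O) = 27 (K(Q, O) = 3**3 = 27)
((j(9, 3) + K(-21, -3))*(415 + 130))**2 = ((9 + 27)*(415 + 130))**2 = (36*545)**2 = 19620**2 = 384944400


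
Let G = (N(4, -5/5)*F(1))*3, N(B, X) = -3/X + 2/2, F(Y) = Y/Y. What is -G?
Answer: -12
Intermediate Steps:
F(Y) = 1
N(B, X) = 1 - 3/X (N(B, X) = -3/X + 2*(½) = -3/X + 1 = 1 - 3/X)
G = 12 (G = (((-3 - 5/5)/((-5/5)))*1)*3 = (((-3 - 5*⅕)/((-5*⅕)))*1)*3 = (((-3 - 1)/(-1))*1)*3 = (-1*(-4)*1)*3 = (4*1)*3 = 4*3 = 12)
-G = -1*12 = -12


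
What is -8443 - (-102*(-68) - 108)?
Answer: -15271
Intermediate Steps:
-8443 - (-102*(-68) - 108) = -8443 - (6936 - 108) = -8443 - 1*6828 = -8443 - 6828 = -15271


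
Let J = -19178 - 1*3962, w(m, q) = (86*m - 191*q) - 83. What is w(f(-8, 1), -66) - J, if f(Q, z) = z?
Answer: 35749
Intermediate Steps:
w(m, q) = -83 - 191*q + 86*m (w(m, q) = (-191*q + 86*m) - 83 = -83 - 191*q + 86*m)
J = -23140 (J = -19178 - 3962 = -23140)
w(f(-8, 1), -66) - J = (-83 - 191*(-66) + 86*1) - 1*(-23140) = (-83 + 12606 + 86) + 23140 = 12609 + 23140 = 35749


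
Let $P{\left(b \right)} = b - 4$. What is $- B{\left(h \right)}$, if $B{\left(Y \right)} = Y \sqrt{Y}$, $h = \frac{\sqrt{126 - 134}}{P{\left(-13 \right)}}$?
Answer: $- \frac{4 \sqrt[4]{2} \sqrt{17} \left(- i\right)^{\frac{3}{2}}}{289} \approx 0.047988 + 0.047988 i$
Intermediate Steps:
$P{\left(b \right)} = -4 + b$
$h = - \frac{2 i \sqrt{2}}{17}$ ($h = \frac{\sqrt{126 - 134}}{-4 - 13} = \frac{\sqrt{-8}}{-17} = 2 i \sqrt{2} \left(- \frac{1}{17}\right) = - \frac{2 i \sqrt{2}}{17} \approx - 0.16638 i$)
$B{\left(Y \right)} = Y^{\frac{3}{2}}$
$- B{\left(h \right)} = - \left(- \frac{2 i \sqrt{2}}{17}\right)^{\frac{3}{2}} = - \frac{4 \sqrt[4]{2} \sqrt{17} \left(- i\right)^{\frac{3}{2}}}{289}$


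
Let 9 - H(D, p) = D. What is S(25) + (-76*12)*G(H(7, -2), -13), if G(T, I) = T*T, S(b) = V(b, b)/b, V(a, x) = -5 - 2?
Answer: -91207/25 ≈ -3648.3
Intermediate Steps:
V(a, x) = -7
H(D, p) = 9 - D
S(b) = -7/b
G(T, I) = T²
S(25) + (-76*12)*G(H(7, -2), -13) = -7/25 + (-76*12)*(9 - 1*7)² = -7*1/25 - 912*(9 - 7)² = -7/25 - 912*2² = -7/25 - 912*4 = -7/25 - 3648 = -91207/25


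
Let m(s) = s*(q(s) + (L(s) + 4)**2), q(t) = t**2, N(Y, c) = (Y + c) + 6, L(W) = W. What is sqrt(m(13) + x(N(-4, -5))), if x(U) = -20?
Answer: sqrt(5934) ≈ 77.032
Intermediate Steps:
N(Y, c) = 6 + Y + c
m(s) = s*(s**2 + (4 + s)**2) (m(s) = s*(s**2 + (s + 4)**2) = s*(s**2 + (4 + s)**2))
sqrt(m(13) + x(N(-4, -5))) = sqrt(13*(13**2 + (4 + 13)**2) - 20) = sqrt(13*(169 + 17**2) - 20) = sqrt(13*(169 + 289) - 20) = sqrt(13*458 - 20) = sqrt(5954 - 20) = sqrt(5934)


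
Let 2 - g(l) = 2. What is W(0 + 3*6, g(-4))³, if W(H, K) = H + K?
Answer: 5832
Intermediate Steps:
g(l) = 0 (g(l) = 2 - 1*2 = 2 - 2 = 0)
W(0 + 3*6, g(-4))³ = ((0 + 3*6) + 0)³ = ((0 + 18) + 0)³ = (18 + 0)³ = 18³ = 5832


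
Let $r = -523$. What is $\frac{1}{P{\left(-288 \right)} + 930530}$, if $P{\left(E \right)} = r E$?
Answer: $\frac{1}{1081154} \approx 9.2494 \cdot 10^{-7}$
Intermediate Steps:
$P{\left(E \right)} = - 523 E$
$\frac{1}{P{\left(-288 \right)} + 930530} = \frac{1}{\left(-523\right) \left(-288\right) + 930530} = \frac{1}{150624 + 930530} = \frac{1}{1081154}$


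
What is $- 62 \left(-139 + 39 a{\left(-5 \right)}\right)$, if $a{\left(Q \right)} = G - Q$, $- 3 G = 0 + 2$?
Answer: $-1860$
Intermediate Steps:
$G = - \frac{2}{3}$ ($G = - \frac{0 + 2}{3} = \left(- \frac{1}{3}\right) 2 = - \frac{2}{3} \approx -0.66667$)
$a{\left(Q \right)} = - \frac{2}{3} - Q$
$- 62 \left(-139 + 39 a{\left(-5 \right)}\right) = - 62 \left(-139 + 39 \left(- \frac{2}{3} - -5\right)\right) = - 62 \left(-139 + 39 \left(- \frac{2}{3} + 5\right)\right) = - 62 \left(-139 + 39 \cdot \frac{13}{3}\right) = - 62 \left(-139 + 169\right) = \left(-62\right) 30 = -1860$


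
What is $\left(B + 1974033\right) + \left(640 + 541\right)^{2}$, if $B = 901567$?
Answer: $4270361$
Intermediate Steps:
$\left(B + 1974033\right) + \left(640 + 541\right)^{2} = \left(901567 + 1974033\right) + \left(640 + 541\right)^{2} = 2875600 + 1181^{2} = 2875600 + 1394761 = 4270361$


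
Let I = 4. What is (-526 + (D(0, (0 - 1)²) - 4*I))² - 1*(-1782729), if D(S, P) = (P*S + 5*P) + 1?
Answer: 2070025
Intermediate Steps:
D(S, P) = 1 + 5*P + P*S (D(S, P) = (5*P + P*S) + 1 = 1 + 5*P + P*S)
(-526 + (D(0, (0 - 1)²) - 4*I))² - 1*(-1782729) = (-526 + ((1 + 5*(0 - 1)² + (0 - 1)²*0) - 4*4))² - 1*(-1782729) = (-526 + ((1 + 5*(-1)² + (-1)²*0) - 16))² + 1782729 = (-526 + ((1 + 5*1 + 1*0) - 16))² + 1782729 = (-526 + ((1 + 5 + 0) - 16))² + 1782729 = (-526 + (6 - 16))² + 1782729 = (-526 - 10)² + 1782729 = (-536)² + 1782729 = 287296 + 1782729 = 2070025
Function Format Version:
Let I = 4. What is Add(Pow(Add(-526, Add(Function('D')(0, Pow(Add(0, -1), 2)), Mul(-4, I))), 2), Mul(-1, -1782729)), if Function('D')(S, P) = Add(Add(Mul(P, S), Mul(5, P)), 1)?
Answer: 2070025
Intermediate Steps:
Function('D')(S, P) = Add(1, Mul(5, P), Mul(P, S)) (Function('D')(S, P) = Add(Add(Mul(5, P), Mul(P, S)), 1) = Add(1, Mul(5, P), Mul(P, S)))
Add(Pow(Add(-526, Add(Function('D')(0, Pow(Add(0, -1), 2)), Mul(-4, I))), 2), Mul(-1, -1782729)) = Add(Pow(Add(-526, Add(Add(1, Mul(5, Pow(Add(0, -1), 2)), Mul(Pow(Add(0, -1), 2), 0)), Mul(-4, 4))), 2), Mul(-1, -1782729)) = Add(Pow(Add(-526, Add(Add(1, Mul(5, Pow(-1, 2)), Mul(Pow(-1, 2), 0)), -16)), 2), 1782729) = Add(Pow(Add(-526, Add(Add(1, Mul(5, 1), Mul(1, 0)), -16)), 2), 1782729) = Add(Pow(Add(-526, Add(Add(1, 5, 0), -16)), 2), 1782729) = Add(Pow(Add(-526, Add(6, -16)), 2), 1782729) = Add(Pow(Add(-526, -10), 2), 1782729) = Add(Pow(-536, 2), 1782729) = Add(287296, 1782729) = 2070025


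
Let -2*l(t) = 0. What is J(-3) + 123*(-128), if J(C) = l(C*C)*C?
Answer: -15744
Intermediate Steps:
l(t) = 0 (l(t) = -½*0 = 0)
J(C) = 0 (J(C) = 0*C = 0)
J(-3) + 123*(-128) = 0 + 123*(-128) = 0 - 15744 = -15744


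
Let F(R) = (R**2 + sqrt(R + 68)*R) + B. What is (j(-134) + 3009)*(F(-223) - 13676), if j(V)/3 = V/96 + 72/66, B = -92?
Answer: 19038580503/176 - 118061329*I*sqrt(155)/176 ≈ 1.0817e+8 - 8.3514e+6*I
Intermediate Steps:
j(V) = 36/11 + V/32 (j(V) = 3*(V/96 + 72/66) = 3*(V*(1/96) + 72*(1/66)) = 3*(V/96 + 12/11) = 3*(12/11 + V/96) = 36/11 + V/32)
F(R) = -92 + R**2 + R*sqrt(68 + R) (F(R) = (R**2 + sqrt(R + 68)*R) - 92 = (R**2 + sqrt(68 + R)*R) - 92 = (R**2 + R*sqrt(68 + R)) - 92 = -92 + R**2 + R*sqrt(68 + R))
(j(-134) + 3009)*(F(-223) - 13676) = ((36/11 + (1/32)*(-134)) + 3009)*((-92 + (-223)**2 - 223*sqrt(68 - 223)) - 13676) = ((36/11 - 67/16) + 3009)*((-92 + 49729 - 223*I*sqrt(155)) - 13676) = (-161/176 + 3009)*((-92 + 49729 - 223*I*sqrt(155)) - 13676) = 529423*((-92 + 49729 - 223*I*sqrt(155)) - 13676)/176 = 529423*((49637 - 223*I*sqrt(155)) - 13676)/176 = 529423*(35961 - 223*I*sqrt(155))/176 = 19038580503/176 - 118061329*I*sqrt(155)/176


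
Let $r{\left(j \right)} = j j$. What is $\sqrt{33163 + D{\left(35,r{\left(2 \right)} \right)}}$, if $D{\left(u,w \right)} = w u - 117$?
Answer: $\sqrt{33186} \approx 182.17$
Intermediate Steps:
$r{\left(j \right)} = j^{2}$
$D{\left(u,w \right)} = -117 + u w$ ($D{\left(u,w \right)} = u w - 117 = -117 + u w$)
$\sqrt{33163 + D{\left(35,r{\left(2 \right)} \right)}} = \sqrt{33163 - \left(117 - 35 \cdot 2^{2}\right)} = \sqrt{33163 + \left(-117 + 35 \cdot 4\right)} = \sqrt{33163 + \left(-117 + 140\right)} = \sqrt{33163 + 23} = \sqrt{33186}$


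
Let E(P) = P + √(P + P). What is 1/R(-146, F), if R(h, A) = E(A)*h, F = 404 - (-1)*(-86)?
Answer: -1/46136 + √159/7335624 ≈ -1.9956e-5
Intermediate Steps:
F = 318 (F = 404 - 1*86 = 404 - 86 = 318)
E(P) = P + √2*√P (E(P) = P + √(2*P) = P + √2*√P)
R(h, A) = h*(A + √2*√A) (R(h, A) = (A + √2*√A)*h = h*(A + √2*√A))
1/R(-146, F) = 1/(-146*(318 + √2*√318)) = 1/(-146*(318 + 2*√159)) = 1/(-46428 - 292*√159)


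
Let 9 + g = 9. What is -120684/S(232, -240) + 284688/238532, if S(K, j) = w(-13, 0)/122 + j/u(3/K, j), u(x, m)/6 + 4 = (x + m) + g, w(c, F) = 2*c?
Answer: 33809119174288/13775223 ≈ 2.4543e+6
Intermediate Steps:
g = 0 (g = -9 + 9 = 0)
u(x, m) = -24 + 6*m + 6*x (u(x, m) = -24 + 6*((x + m) + 0) = -24 + 6*((m + x) + 0) = -24 + 6*(m + x) = -24 + (6*m + 6*x) = -24 + 6*m + 6*x)
S(K, j) = -13/61 + j/(-24 + 6*j + 18/K) (S(K, j) = (2*(-13))/122 + j/(-24 + 6*j + 6*(3/K)) = -26*1/122 + j/(-24 + 6*j + 18/K) = -13/61 + j/(-24 + 6*j + 18/K))
-120684/S(232, -240) + 284688/238532 = -120684*366*(3 - 4*232 + 232*(-240))/(-234 + 312*232 - 17*232*(-240)) + 284688/238532 = -120684*366*(3 - 928 - 55680)/(-234 + 72384 + 946560) + 284688*(1/238532) = -120684/((1/366)*1018710/(-56605)) + 71172/59633 = -120684/((1/366)*(-1/56605)*1018710) + 71172/59633 = -120684/(-33957/690581) + 71172/59633 = -120684*(-690581/33957) + 71172/59633 = 27780692468/11319 + 71172/59633 = 33809119174288/13775223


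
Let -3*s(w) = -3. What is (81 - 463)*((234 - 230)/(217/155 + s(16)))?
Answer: -1910/3 ≈ -636.67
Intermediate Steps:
s(w) = 1 (s(w) = -1/3*(-3) = 1)
(81 - 463)*((234 - 230)/(217/155 + s(16))) = (81 - 463)*((234 - 230)/(217/155 + 1)) = -1528/(217*(1/155) + 1) = -1528/(7/5 + 1) = -1528/12/5 = -1528*5/12 = -382*5/3 = -1910/3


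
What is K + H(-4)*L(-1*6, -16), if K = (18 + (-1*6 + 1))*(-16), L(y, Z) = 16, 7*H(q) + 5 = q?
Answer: -1600/7 ≈ -228.57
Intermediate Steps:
H(q) = -5/7 + q/7
K = -208 (K = (18 + (-6 + 1))*(-16) = (18 - 5)*(-16) = 13*(-16) = -208)
K + H(-4)*L(-1*6, -16) = -208 + (-5/7 + (1/7)*(-4))*16 = -208 + (-5/7 - 4/7)*16 = -208 - 9/7*16 = -208 - 144/7 = -1600/7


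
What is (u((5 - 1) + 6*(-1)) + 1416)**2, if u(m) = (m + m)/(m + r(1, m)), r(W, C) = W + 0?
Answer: 2016400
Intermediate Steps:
r(W, C) = W
u(m) = 2*m/(1 + m) (u(m) = (m + m)/(m + 1) = (2*m)/(1 + m) = 2*m/(1 + m))
(u((5 - 1) + 6*(-1)) + 1416)**2 = (2*((5 - 1) + 6*(-1))/(1 + ((5 - 1) + 6*(-1))) + 1416)**2 = (2*(4 - 6)/(1 + (4 - 6)) + 1416)**2 = (2*(-2)/(1 - 2) + 1416)**2 = (2*(-2)/(-1) + 1416)**2 = (2*(-2)*(-1) + 1416)**2 = (4 + 1416)**2 = 1420**2 = 2016400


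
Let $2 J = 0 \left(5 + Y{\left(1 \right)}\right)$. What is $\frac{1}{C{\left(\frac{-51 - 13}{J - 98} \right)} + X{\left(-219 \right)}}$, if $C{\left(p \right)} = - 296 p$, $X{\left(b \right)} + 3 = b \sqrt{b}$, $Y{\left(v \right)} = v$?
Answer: $- \frac{471331}{25311330220} + \frac{525819 i \sqrt{219}}{25311330220} \approx -1.8621 \cdot 10^{-5} + 0.00030743 i$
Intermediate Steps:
$J = 0$ ($J = \frac{0 \left(5 + 1\right)}{2} = \frac{0 \cdot 6}{2} = \frac{1}{2} \cdot 0 = 0$)
$X{\left(b \right)} = -3 + b^{\frac{3}{2}}$ ($X{\left(b \right)} = -3 + b \sqrt{b} = -3 + b^{\frac{3}{2}}$)
$\frac{1}{C{\left(\frac{-51 - 13}{J - 98} \right)} + X{\left(-219 \right)}} = \frac{1}{- 296 \frac{-51 - 13}{0 - 98} - \left(3 - \left(-219\right)^{\frac{3}{2}}\right)} = \frac{1}{- 296 \left(- \frac{64}{-98}\right) - \left(3 + 219 i \sqrt{219}\right)} = \frac{1}{- 296 \left(\left(-64\right) \left(- \frac{1}{98}\right)\right) - \left(3 + 219 i \sqrt{219}\right)} = \frac{1}{\left(-296\right) \frac{32}{49} - \left(3 + 219 i \sqrt{219}\right)} = \frac{1}{- \frac{9472}{49} - \left(3 + 219 i \sqrt{219}\right)} = \frac{1}{- \frac{9619}{49} - 219 i \sqrt{219}}$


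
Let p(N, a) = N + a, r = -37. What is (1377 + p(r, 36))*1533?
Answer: 2109408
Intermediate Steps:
(1377 + p(r, 36))*1533 = (1377 + (-37 + 36))*1533 = (1377 - 1)*1533 = 1376*1533 = 2109408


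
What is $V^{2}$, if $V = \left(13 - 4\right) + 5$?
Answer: $196$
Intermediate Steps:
$V = 14$ ($V = 9 + 5 = 14$)
$V^{2} = 14^{2} = 196$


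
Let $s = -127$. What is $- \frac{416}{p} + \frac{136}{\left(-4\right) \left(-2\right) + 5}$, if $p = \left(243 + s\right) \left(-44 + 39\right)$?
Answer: $\frac{21072}{1885} \approx 11.179$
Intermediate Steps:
$p = -580$ ($p = \left(243 - 127\right) \left(-44 + 39\right) = 116 \left(-5\right) = -580$)
$- \frac{416}{p} + \frac{136}{\left(-4\right) \left(-2\right) + 5} = - \frac{416}{-580} + \frac{136}{\left(-4\right) \left(-2\right) + 5} = \left(-416\right) \left(- \frac{1}{580}\right) + \frac{136}{8 + 5} = \frac{104}{145} + \frac{136}{13} = \frac{21072}{1885}$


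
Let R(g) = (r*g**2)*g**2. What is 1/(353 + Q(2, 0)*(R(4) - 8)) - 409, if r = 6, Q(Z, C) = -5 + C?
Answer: -2980384/7287 ≈ -409.00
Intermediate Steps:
R(g) = 6*g**4 (R(g) = (6*g**2)*g**2 = 6*g**4)
1/(353 + Q(2, 0)*(R(4) - 8)) - 409 = 1/(353 + (-5 + 0)*(6*4**4 - 8)) - 409 = 1/(353 - 5*(6*256 - 8)) - 409 = 1/(353 - 5*(1536 - 8)) - 409 = 1/(353 - 5*1528) - 409 = 1/(353 - 7640) - 409 = 1/(-7287) - 409 = -1/7287 - 409 = -2980384/7287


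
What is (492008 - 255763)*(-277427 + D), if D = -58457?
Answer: -79350915580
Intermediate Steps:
(492008 - 255763)*(-277427 + D) = (492008 - 255763)*(-277427 - 58457) = 236245*(-335884) = -79350915580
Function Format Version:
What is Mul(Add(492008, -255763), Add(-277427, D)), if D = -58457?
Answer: -79350915580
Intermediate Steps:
Mul(Add(492008, -255763), Add(-277427, D)) = Mul(Add(492008, -255763), Add(-277427, -58457)) = Mul(236245, -335884) = -79350915580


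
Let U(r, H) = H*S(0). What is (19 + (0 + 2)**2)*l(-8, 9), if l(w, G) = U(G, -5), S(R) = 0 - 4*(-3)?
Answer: -1380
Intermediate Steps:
S(R) = 12 (S(R) = 0 + 12 = 12)
U(r, H) = 12*H (U(r, H) = H*12 = 12*H)
l(w, G) = -60 (l(w, G) = 12*(-5) = -60)
(19 + (0 + 2)**2)*l(-8, 9) = (19 + (0 + 2)**2)*(-60) = (19 + 2**2)*(-60) = (19 + 4)*(-60) = 23*(-60) = -1380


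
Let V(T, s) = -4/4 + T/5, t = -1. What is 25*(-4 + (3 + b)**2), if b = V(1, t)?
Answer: 21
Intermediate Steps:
V(T, s) = -1 + T/5 (V(T, s) = -4*1/4 + T*(1/5) = -1 + T/5)
b = -4/5 (b = -1 + (1/5)*1 = -1 + 1/5 = -4/5 ≈ -0.80000)
25*(-4 + (3 + b)**2) = 25*(-4 + (3 - 4/5)**2) = 25*(-4 + (11/5)**2) = 25*(-4 + 121/25) = 25*(21/25) = 21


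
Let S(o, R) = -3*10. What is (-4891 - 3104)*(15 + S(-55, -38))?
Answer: 119925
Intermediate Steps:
S(o, R) = -30
(-4891 - 3104)*(15 + S(-55, -38)) = (-4891 - 3104)*(15 - 30) = -7995*(-15) = 119925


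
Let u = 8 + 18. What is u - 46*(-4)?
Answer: 210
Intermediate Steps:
u = 26
u - 46*(-4) = 26 - 46*(-4) = 26 + 184 = 210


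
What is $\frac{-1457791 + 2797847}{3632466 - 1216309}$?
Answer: $\frac{1340056}{2416157} \approx 0.55462$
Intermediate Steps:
$\frac{-1457791 + 2797847}{3632466 - 1216309} = \frac{1340056}{2416157}$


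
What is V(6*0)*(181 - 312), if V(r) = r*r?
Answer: 0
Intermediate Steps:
V(r) = r**2
V(6*0)*(181 - 312) = (6*0)**2*(181 - 312) = 0**2*(-131) = 0*(-131) = 0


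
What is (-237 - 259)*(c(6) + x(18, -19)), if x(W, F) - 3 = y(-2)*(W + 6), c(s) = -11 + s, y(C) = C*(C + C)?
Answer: -94240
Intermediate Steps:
y(C) = 2*C**2 (y(C) = C*(2*C) = 2*C**2)
x(W, F) = 51 + 8*W (x(W, F) = 3 + (2*(-2)**2)*(W + 6) = 3 + (2*4)*(6 + W) = 3 + 8*(6 + W) = 3 + (48 + 8*W) = 51 + 8*W)
(-237 - 259)*(c(6) + x(18, -19)) = (-237 - 259)*((-11 + 6) + (51 + 8*18)) = -496*(-5 + (51 + 144)) = -496*(-5 + 195) = -496*190 = -94240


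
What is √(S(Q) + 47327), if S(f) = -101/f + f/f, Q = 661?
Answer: 7*√422010823/661 ≈ 217.55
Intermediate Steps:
S(f) = 1 - 101/f (S(f) = -101/f + 1 = 1 - 101/f)
√(S(Q) + 47327) = √((-101 + 661)/661 + 47327) = √((1/661)*560 + 47327) = √(560/661 + 47327) = √(31283707/661) = 7*√422010823/661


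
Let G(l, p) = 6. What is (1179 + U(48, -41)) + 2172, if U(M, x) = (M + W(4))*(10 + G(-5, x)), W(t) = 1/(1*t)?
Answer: 4123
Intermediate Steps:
W(t) = 1/t
U(M, x) = 4 + 16*M (U(M, x) = (M + 1/4)*(10 + 6) = (M + ¼)*16 = (¼ + M)*16 = 4 + 16*M)
(1179 + U(48, -41)) + 2172 = (1179 + (4 + 16*48)) + 2172 = (1179 + (4 + 768)) + 2172 = (1179 + 772) + 2172 = 1951 + 2172 = 4123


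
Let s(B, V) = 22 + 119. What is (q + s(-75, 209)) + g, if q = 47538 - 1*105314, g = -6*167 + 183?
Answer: -58454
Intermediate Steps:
s(B, V) = 141
g = -819 (g = -1002 + 183 = -819)
q = -57776 (q = 47538 - 105314 = -57776)
(q + s(-75, 209)) + g = (-57776 + 141) - 819 = -57635 - 819 = -58454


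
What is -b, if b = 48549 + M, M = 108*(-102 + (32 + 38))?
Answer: -45093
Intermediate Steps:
M = -3456 (M = 108*(-102 + 70) = 108*(-32) = -3456)
b = 45093 (b = 48549 - 3456 = 45093)
-b = -1*45093 = -45093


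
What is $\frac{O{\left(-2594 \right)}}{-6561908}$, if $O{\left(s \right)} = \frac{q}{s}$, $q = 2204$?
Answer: $\frac{551}{4255397338} \approx 1.2948 \cdot 10^{-7}$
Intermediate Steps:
$O{\left(s \right)} = \frac{2204}{s}$
$\frac{O{\left(-2594 \right)}}{-6561908} = \frac{2204 \frac{1}{-2594}}{-6561908} = 2204 \left(- \frac{1}{2594}\right) \left(- \frac{1}{6561908}\right) = \left(- \frac{1102}{1297}\right) \left(- \frac{1}{6561908}\right) = \frac{551}{4255397338}$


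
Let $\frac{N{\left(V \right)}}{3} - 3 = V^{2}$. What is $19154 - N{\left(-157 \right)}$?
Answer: $-54802$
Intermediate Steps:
$N{\left(V \right)} = 9 + 3 V^{2}$
$19154 - N{\left(-157 \right)} = 19154 - \left(9 + 3 \left(-157\right)^{2}\right) = 19154 - \left(9 + 3 \cdot 24649\right) = 19154 - \left(9 + 73947\right) = 19154 - 73956 = -54802$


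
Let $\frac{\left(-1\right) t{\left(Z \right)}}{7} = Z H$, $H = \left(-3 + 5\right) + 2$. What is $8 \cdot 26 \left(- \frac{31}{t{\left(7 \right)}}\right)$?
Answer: $\frac{1612}{49} \approx 32.898$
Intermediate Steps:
$H = 4$ ($H = 2 + 2 = 4$)
$t{\left(Z \right)} = - 28 Z$ ($t{\left(Z \right)} = - 7 Z 4 = - 7 \cdot 4 Z = - 28 Z$)
$8 \cdot 26 \left(- \frac{31}{t{\left(7 \right)}}\right) = 8 \cdot 26 \left(- \frac{31}{\left(-28\right) 7}\right) = 208 \left(- \frac{31}{-196}\right) = 208 \left(\left(-31\right) \left(- \frac{1}{196}\right)\right) = 208 \cdot \frac{31}{196} = \frac{1612}{49}$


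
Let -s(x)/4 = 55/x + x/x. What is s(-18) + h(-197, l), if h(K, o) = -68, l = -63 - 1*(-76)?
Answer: -538/9 ≈ -59.778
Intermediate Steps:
s(x) = -4 - 220/x (s(x) = -4*(55/x + x/x) = -4*(55/x + 1) = -4*(1 + 55/x) = -4 - 220/x)
l = 13 (l = -63 + 76 = 13)
s(-18) + h(-197, l) = (-4 - 220/(-18)) - 68 = (-4 - 220*(-1/18)) - 68 = (-4 + 110/9) - 68 = 74/9 - 68 = -538/9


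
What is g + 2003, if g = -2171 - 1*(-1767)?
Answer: 1599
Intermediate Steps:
g = -404 (g = -2171 + 1767 = -404)
g + 2003 = -404 + 2003 = 1599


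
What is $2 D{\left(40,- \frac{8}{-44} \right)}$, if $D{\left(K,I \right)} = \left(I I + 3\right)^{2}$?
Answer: $\frac{269378}{14641} \approx 18.399$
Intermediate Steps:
$D{\left(K,I \right)} = \left(3 + I^{2}\right)^{2}$ ($D{\left(K,I \right)} = \left(I^{2} + 3\right)^{2} = \left(3 + I^{2}\right)^{2}$)
$2 D{\left(40,- \frac{8}{-44} \right)} = 2 \left(3 + \left(- \frac{8}{-44}\right)^{2}\right)^{2} = 2 \left(3 + \left(\left(-8\right) \left(- \frac{1}{44}\right)\right)^{2}\right)^{2} = 2 \left(3 + \left(\frac{2}{11}\right)^{2}\right)^{2} = 2 \left(3 + \frac{4}{121}\right)^{2} = 2 \left(\frac{367}{121}\right)^{2} = 2 \cdot \frac{134689}{14641} = \frac{269378}{14641}$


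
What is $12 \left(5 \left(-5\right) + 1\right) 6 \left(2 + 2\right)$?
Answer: $-6912$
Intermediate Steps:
$12 \left(5 \left(-5\right) + 1\right) 6 \left(2 + 2\right) = 12 \left(-25 + 1\right) 6 \cdot 4 = 12 \left(-24\right) 24 = \left(-288\right) 24 = -6912$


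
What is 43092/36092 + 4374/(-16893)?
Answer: 2262249/2419453 ≈ 0.93503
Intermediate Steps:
43092/36092 + 4374/(-16893) = 43092*(1/36092) + 4374*(-1/16893) = 1539/1289 - 486/1877 = 2262249/2419453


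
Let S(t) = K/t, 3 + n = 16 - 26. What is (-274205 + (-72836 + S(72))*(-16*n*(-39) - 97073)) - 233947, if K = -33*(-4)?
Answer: 45963322013/6 ≈ 7.6606e+9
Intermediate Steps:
n = -13 (n = -3 + (16 - 26) = -3 - 10 = -13)
K = 132
S(t) = 132/t
(-274205 + (-72836 + S(72))*(-16*n*(-39) - 97073)) - 233947 = (-274205 + (-72836 + 132/72)*(-16*(-13)*(-39) - 97073)) - 233947 = (-274205 + (-72836 + 132*(1/72))*(208*(-39) - 97073)) - 233947 = (-274205 + (-72836 + 11/6)*(-8112 - 97073)) - 233947 = (-274205 - 437005/6*(-105185)) - 233947 = (-274205 + 45966370925/6) - 233947 = 45964725695/6 - 233947 = 45963322013/6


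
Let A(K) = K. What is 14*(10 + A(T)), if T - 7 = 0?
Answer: 238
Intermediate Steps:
T = 7 (T = 7 + 0 = 7)
14*(10 + A(T)) = 14*(10 + 7) = 14*17 = 238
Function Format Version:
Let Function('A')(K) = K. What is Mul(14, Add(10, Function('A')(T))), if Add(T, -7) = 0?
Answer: 238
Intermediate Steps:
T = 7 (T = Add(7, 0) = 7)
Mul(14, Add(10, Function('A')(T))) = Mul(14, Add(10, 7)) = Mul(14, 17) = 238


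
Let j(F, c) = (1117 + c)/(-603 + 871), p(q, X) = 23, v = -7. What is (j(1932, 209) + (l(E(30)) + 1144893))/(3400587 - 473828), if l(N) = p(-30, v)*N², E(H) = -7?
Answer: 153567343/392185706 ≈ 0.39157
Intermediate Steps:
j(F, c) = 1117/268 + c/268 (j(F, c) = (1117 + c)/268 = (1117 + c)*(1/268) = 1117/268 + c/268)
l(N) = 23*N²
(j(1932, 209) + (l(E(30)) + 1144893))/(3400587 - 473828) = ((1117/268 + (1/268)*209) + (23*(-7)² + 1144893))/(3400587 - 473828) = ((1117/268 + 209/268) + (23*49 + 1144893))/2926759 = (663/134 + (1127 + 1144893))*(1/2926759) = (663/134 + 1146020)*(1/2926759) = (153567343/134)*(1/2926759) = 153567343/392185706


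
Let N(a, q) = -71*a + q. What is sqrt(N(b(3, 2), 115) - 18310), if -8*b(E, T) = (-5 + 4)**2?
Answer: I*sqrt(290978)/4 ≈ 134.86*I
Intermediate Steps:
b(E, T) = -1/8 (b(E, T) = -(-5 + 4)**2/8 = -1/8*(-1)**2 = -1/8*1 = -1/8)
N(a, q) = q - 71*a
sqrt(N(b(3, 2), 115) - 18310) = sqrt((115 - 71*(-1/8)) - 18310) = sqrt((115 + 71/8) - 18310) = sqrt(991/8 - 18310) = sqrt(-145489/8) = I*sqrt(290978)/4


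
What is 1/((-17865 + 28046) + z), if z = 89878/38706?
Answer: 19353/197077832 ≈ 9.8200e-5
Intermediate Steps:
z = 44939/19353 (z = 89878*(1/38706) = 44939/19353 ≈ 2.3221)
1/((-17865 + 28046) + z) = 1/((-17865 + 28046) + 44939/19353) = 1/(10181 + 44939/19353) = 1/(197077832/19353) = 19353/197077832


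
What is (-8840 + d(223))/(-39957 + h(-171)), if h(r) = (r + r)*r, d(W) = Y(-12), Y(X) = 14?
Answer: -2942/6175 ≈ -0.47644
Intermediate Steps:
d(W) = 14
h(r) = 2*r**2 (h(r) = (2*r)*r = 2*r**2)
(-8840 + d(223))/(-39957 + h(-171)) = (-8840 + 14)/(-39957 + 2*(-171)**2) = -8826/(-39957 + 2*29241) = -8826/(-39957 + 58482) = -8826/18525 = -8826*1/18525 = -2942/6175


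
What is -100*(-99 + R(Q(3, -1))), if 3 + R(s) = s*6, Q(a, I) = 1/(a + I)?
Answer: 9900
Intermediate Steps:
Q(a, I) = 1/(I + a)
R(s) = -3 + 6*s (R(s) = -3 + s*6 = -3 + 6*s)
-100*(-99 + R(Q(3, -1))) = -100*(-99 + (-3 + 6/(-1 + 3))) = -100*(-99 + (-3 + 6/2)) = -100*(-99 + (-3 + 6*(1/2))) = -100*(-99 + (-3 + 3)) = -100*(-99 + 0) = -100*(-99) = 9900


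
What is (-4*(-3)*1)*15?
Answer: 180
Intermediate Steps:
(-4*(-3)*1)*15 = (12*1)*15 = 12*15 = 180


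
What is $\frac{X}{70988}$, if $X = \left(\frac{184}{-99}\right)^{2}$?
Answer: $\frac{8464}{173938347} \approx 4.8661 \cdot 10^{-5}$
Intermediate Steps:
$X = \frac{33856}{9801}$ ($X = \left(184 \left(- \frac{1}{99}\right)\right)^{2} = \left(- \frac{184}{99}\right)^{2} = \frac{33856}{9801} \approx 3.4543$)
$\frac{X}{70988} = \frac{33856}{9801 \cdot 70988} = \frac{33856}{9801} \cdot \frac{1}{70988} = \frac{8464}{173938347}$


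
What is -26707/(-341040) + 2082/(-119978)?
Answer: 1247103583/20458648560 ≈ 0.060957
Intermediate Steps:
-26707/(-341040) + 2082/(-119978) = -26707*(-1/341040) + 2082*(-1/119978) = 26707/341040 - 1041/59989 = 1247103583/20458648560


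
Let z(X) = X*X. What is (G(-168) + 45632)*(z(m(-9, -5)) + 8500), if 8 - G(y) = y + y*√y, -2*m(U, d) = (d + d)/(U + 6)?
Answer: 3505457200/9 + 8570800*I*√42/3 ≈ 3.895e+8 + 1.8515e+7*I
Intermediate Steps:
m(U, d) = -d/(6 + U) (m(U, d) = -(d + d)/(2*(U + 6)) = -2*d/(2*(6 + U)) = -d/(6 + U))
z(X) = X²
G(y) = 8 - y - y^(3/2) (G(y) = 8 - (y + y*√y) = 8 - (y + y^(3/2)) = 8 + (-y - y^(3/2)) = 8 - y - y^(3/2))
(G(-168) + 45632)*(z(m(-9, -5)) + 8500) = ((8 - 1*(-168) - (-168)^(3/2)) + 45632)*((-1*(-5)/(6 - 9))² + 8500) = ((8 + 168 - (-336)*I*√42) + 45632)*((-1*(-5)/(-3))² + 8500) = ((8 + 168 + 336*I*√42) + 45632)*((-1*(-5)*(-⅓))² + 8500) = ((176 + 336*I*√42) + 45632)*((-5/3)² + 8500) = (45808 + 336*I*√42)*(25/9 + 8500) = (45808 + 336*I*√42)*(76525/9) = 3505457200/9 + 8570800*I*√42/3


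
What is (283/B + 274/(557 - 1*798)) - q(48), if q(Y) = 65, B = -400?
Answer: -6443803/96400 ≈ -66.844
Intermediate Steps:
(283/B + 274/(557 - 1*798)) - q(48) = (283/(-400) + 274/(557 - 1*798)) - 1*65 = (283*(-1/400) + 274/(557 - 798)) - 65 = (-283/400 + 274/(-241)) - 65 = (-283/400 + 274*(-1/241)) - 65 = (-283/400 - 274/241) - 65 = -177803/96400 - 65 = -6443803/96400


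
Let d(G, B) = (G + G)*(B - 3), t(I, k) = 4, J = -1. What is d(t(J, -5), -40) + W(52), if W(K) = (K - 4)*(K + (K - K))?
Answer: 2152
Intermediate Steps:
d(G, B) = 2*G*(-3 + B) (d(G, B) = (2*G)*(-3 + B) = 2*G*(-3 + B))
W(K) = K*(-4 + K) (W(K) = (-4 + K)*(K + 0) = (-4 + K)*K = K*(-4 + K))
d(t(J, -5), -40) + W(52) = 2*4*(-3 - 40) + 52*(-4 + 52) = 2*4*(-43) + 52*48 = -344 + 2496 = 2152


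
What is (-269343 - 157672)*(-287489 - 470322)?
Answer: 323596664165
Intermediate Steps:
(-269343 - 157672)*(-287489 - 470322) = -427015*(-757811) = 323596664165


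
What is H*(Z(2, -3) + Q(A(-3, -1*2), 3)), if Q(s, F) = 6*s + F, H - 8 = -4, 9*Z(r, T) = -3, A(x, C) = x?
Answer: -184/3 ≈ -61.333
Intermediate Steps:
Z(r, T) = -⅓ (Z(r, T) = (⅑)*(-3) = -⅓)
H = 4 (H = 8 - 4 = 4)
Q(s, F) = F + 6*s
H*(Z(2, -3) + Q(A(-3, -1*2), 3)) = 4*(-⅓ + (3 + 6*(-3))) = 4*(-⅓ + (3 - 18)) = 4*(-⅓ - 15) = 4*(-46/3) = -184/3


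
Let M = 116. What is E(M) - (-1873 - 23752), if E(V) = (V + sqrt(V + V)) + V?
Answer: 25857 + 2*sqrt(58) ≈ 25872.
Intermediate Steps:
E(V) = 2*V + sqrt(2)*sqrt(V) (E(V) = (V + sqrt(2*V)) + V = (V + sqrt(2)*sqrt(V)) + V = 2*V + sqrt(2)*sqrt(V))
E(M) - (-1873 - 23752) = (2*116 + sqrt(2)*sqrt(116)) - (-1873 - 23752) = (232 + sqrt(2)*(2*sqrt(29))) - 1*(-25625) = (232 + 2*sqrt(58)) + 25625 = 25857 + 2*sqrt(58)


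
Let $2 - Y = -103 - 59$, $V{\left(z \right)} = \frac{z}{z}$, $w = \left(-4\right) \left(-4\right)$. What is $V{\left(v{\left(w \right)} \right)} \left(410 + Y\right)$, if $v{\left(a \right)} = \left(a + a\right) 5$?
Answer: $574$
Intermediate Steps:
$w = 16$
$v{\left(a \right)} = 10 a$ ($v{\left(a \right)} = 2 a 5 = 10 a$)
$V{\left(z \right)} = 1$
$Y = 164$ ($Y = 2 - \left(-103 - 59\right) = 2 - -162 = 2 + 162 = 164$)
$V{\left(v{\left(w \right)} \right)} \left(410 + Y\right) = 1 \left(410 + 164\right) = 1 \cdot 574 = 574$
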